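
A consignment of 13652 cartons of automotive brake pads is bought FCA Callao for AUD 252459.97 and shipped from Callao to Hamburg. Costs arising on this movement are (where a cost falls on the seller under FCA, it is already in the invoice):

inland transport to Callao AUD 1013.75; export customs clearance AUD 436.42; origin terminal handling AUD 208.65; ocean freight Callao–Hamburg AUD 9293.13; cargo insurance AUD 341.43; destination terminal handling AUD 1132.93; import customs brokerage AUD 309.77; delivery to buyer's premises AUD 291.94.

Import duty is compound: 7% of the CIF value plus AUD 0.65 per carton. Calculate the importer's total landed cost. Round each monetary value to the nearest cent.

FCA: the seller delivers export-cleared goods to the carrier; the buyer bears costs from that point.
Already in the invoice (seller's account under FCA): inland to port, export clearance — exclude.
CIF value = FCA price + origin terminal + freight + insurance = 252459.97 + 208.65 + 9293.13 + 341.43 = 262303.18
Ad valorem component: 262303.18 × 7% = 18361.22
Specific component: 13652 × 0.65 = 8873.80
Import duty = 18361.22 + 8873.80 = 27235.02
Buyer bears: origin terminal 208.65 + freight 9293.13 + insurance 341.43 + destination terminal 1132.93 + brokerage 309.77 + delivery 291.94 + duty 27235.02 = 38812.87
Landed cost = invoice 252459.97 + 38812.87 = 291272.84

Total landed cost: AUD 291272.84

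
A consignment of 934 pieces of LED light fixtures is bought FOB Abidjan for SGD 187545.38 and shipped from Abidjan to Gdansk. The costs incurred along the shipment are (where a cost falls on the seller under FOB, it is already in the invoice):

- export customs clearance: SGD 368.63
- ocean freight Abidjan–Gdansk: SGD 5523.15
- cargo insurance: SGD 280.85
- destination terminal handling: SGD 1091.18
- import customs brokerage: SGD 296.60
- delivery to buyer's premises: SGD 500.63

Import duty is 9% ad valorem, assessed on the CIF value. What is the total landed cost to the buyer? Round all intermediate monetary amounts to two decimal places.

Total landed cost: SGD 212639.23

FOB: the seller bears costs until goods are on board at the origin port; the buyer bears freight, insurance and all costs thereafter.
Already in the invoice (seller's account under FOB): export clearance — exclude.
CIF value = FOB price + freight + insurance = 187545.38 + 5523.15 + 280.85 = 193349.38
Import duty = 193349.38 × 9% = 17401.44
Buyer bears: freight 5523.15 + insurance 280.85 + destination terminal 1091.18 + brokerage 296.60 + delivery 500.63 + duty 17401.44 = 25093.85
Landed cost = invoice 187545.38 + 25093.85 = 212639.23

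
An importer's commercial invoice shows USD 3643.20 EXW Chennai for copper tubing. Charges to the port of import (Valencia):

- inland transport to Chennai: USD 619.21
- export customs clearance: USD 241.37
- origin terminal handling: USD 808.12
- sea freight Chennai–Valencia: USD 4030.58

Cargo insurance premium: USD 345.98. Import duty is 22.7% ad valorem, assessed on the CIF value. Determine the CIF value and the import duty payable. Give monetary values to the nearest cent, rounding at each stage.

CIF value: USD 9688.46; import duty: USD 2199.28

CIF = EXW price + pre-shipment costs + freight + insurance
CIF = 3643.20 + 619.21 + 241.37 + 808.12 + 4030.58 + 345.98 = 9688.46
Import duty = 9688.46 × 22.7% = 2199.28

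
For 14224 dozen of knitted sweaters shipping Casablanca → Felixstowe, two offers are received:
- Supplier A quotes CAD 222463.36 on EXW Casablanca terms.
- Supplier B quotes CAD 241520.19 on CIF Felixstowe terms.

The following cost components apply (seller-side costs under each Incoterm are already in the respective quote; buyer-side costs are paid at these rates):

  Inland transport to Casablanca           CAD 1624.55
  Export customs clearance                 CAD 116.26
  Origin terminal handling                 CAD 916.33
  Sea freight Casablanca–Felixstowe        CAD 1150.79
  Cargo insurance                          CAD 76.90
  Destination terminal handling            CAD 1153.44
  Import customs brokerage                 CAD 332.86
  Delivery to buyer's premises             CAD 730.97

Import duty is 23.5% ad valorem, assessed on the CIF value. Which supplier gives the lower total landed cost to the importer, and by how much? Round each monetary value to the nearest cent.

Supplier A is cheaper by CAD 18737.42

Supplier A (EXW):
CIF value = EXW price + inland to port + export clearance + origin terminal + freight + insurance = 222463.36 + 1624.55 + 116.26 + 916.33 + 1150.79 + 76.90 = 226348.19
Import duty = 226348.19 × 23.5% = 53191.82
Buyer bears (A): 1624.55 + 116.26 + 916.33 + 1150.79 + 76.90 + 1153.44 + 332.86 + 730.97 = 6102.10
Landed cost (A) = invoice 222463.36 + 6102.10 + duty 53191.82 = 281757.28
Supplier B (CIF):
The CIF price already equals the CIF value: 241520.19
Import duty = 241520.19 × 23.5% = 56757.24
Buyer bears (B): 1153.44 + 332.86 + 730.97 = 2217.27
Landed cost (B) = invoice 241520.19 + 2217.27 + duty 56757.24 = 300494.70
Difference = |281757.28 − 300494.70| = 18737.42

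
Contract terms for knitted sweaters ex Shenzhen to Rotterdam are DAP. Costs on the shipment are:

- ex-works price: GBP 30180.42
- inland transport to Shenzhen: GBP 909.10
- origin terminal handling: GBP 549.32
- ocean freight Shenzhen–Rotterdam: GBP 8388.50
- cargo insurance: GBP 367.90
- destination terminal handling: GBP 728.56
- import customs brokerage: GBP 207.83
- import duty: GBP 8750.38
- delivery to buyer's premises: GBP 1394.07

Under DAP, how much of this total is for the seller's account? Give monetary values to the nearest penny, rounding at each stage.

Seller's account: GBP 42517.87

DAP: the seller bears all costs to the named destination except import duty and clearance.
Seller's account: goods 30180.42 + inland to port 909.10 + origin terminal 549.32 + freight 8388.50 + insurance 367.90 + destination terminal 728.56 + delivery 1394.07 = 42517.87
Buyer's account: brokerage 207.83 + duty 8750.38 = 8958.21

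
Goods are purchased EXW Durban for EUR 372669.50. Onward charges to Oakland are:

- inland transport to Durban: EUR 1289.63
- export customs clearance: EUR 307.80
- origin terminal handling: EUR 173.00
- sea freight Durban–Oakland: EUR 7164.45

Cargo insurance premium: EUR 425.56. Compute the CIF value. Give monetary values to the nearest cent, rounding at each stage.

CIF value: EUR 382029.94

CIF = EXW price + pre-shipment costs + freight + insurance
CIF = 372669.50 + 1289.63 + 307.80 + 173.00 + 7164.45 + 425.56 = 382029.94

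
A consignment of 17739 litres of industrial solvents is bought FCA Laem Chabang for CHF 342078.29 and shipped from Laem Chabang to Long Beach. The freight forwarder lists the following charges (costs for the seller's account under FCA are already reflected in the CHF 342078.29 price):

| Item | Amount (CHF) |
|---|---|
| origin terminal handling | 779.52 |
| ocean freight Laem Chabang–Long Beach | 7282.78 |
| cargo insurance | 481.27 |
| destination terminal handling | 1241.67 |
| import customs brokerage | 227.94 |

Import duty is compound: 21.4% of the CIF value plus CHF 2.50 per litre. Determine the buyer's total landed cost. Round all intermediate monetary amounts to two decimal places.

Total landed cost: CHF 471472.05

FCA: the seller delivers export-cleared goods to the carrier; the buyer bears costs from that point.
CIF value = FCA price + origin terminal + freight + insurance = 342078.29 + 779.52 + 7282.78 + 481.27 = 350621.86
Ad valorem component: 350621.86 × 21.4% = 75033.08
Specific component: 17739 × 2.50 = 44347.50
Import duty = 75033.08 + 44347.50 = 119380.58
Buyer bears: origin terminal 779.52 + freight 7282.78 + insurance 481.27 + destination terminal 1241.67 + brokerage 227.94 + duty 119380.58 = 129393.76
Landed cost = invoice 342078.29 + 129393.76 = 471472.05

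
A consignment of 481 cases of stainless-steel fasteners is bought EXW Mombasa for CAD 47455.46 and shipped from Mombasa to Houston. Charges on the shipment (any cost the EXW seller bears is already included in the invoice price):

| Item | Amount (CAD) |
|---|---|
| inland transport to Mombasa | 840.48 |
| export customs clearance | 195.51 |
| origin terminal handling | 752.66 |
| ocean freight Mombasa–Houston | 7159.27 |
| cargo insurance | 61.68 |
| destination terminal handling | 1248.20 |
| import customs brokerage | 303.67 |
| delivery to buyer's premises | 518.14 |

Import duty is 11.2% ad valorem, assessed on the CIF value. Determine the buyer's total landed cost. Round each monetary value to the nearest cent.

EXW: the seller makes goods available at their premises; the buyer bears all onward costs.
CIF value = EXW price + inland to port + export clearance + origin terminal + freight + insurance = 47455.46 + 840.48 + 195.51 + 752.66 + 7159.27 + 61.68 = 56465.06
Import duty = 56465.06 × 11.2% = 6324.09
Buyer bears: inland to port 840.48 + export clearance 195.51 + origin terminal 752.66 + freight 7159.27 + insurance 61.68 + destination terminal 1248.20 + brokerage 303.67 + delivery 518.14 + duty 6324.09 = 17403.70
Landed cost = invoice 47455.46 + 17403.70 = 64859.16

Total landed cost: CAD 64859.16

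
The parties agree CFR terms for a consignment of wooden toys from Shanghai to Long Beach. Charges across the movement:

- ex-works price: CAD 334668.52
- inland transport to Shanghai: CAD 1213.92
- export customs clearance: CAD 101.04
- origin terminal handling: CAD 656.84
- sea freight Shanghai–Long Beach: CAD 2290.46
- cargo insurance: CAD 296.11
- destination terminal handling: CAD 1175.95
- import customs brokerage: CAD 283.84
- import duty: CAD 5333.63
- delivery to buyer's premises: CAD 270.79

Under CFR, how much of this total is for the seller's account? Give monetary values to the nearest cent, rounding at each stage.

CFR: the seller pays costs through ocean freight to the destination port, but not insurance.
Seller's account: goods 334668.52 + inland to port 1213.92 + export clearance 101.04 + origin terminal 656.84 + freight 2290.46 = 338930.78
Buyer's account: insurance 296.11 + destination terminal 1175.95 + brokerage 283.84 + duty 5333.63 + delivery 270.79 = 7360.32

Seller's account: CAD 338930.78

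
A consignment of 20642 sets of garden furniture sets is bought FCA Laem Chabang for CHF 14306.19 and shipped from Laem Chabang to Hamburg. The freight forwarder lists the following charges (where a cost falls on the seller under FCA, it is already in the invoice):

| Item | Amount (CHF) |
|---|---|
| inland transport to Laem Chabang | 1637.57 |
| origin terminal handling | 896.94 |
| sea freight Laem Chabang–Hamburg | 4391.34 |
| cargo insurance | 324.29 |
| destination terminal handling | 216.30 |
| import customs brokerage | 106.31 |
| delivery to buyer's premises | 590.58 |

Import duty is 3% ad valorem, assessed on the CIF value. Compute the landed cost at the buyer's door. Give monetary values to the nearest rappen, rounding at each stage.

FCA: the seller delivers export-cleared goods to the carrier; the buyer bears costs from that point.
Already in the invoice (seller's account under FCA): inland to port — exclude.
CIF value = FCA price + origin terminal + freight + insurance = 14306.19 + 896.94 + 4391.34 + 324.29 = 19918.76
Import duty = 19918.76 × 3% = 597.56
Buyer bears: origin terminal 896.94 + freight 4391.34 + insurance 324.29 + destination terminal 216.30 + brokerage 106.31 + delivery 590.58 + duty 597.56 = 7123.32
Landed cost = invoice 14306.19 + 7123.32 = 21429.51

Total landed cost: CHF 21429.51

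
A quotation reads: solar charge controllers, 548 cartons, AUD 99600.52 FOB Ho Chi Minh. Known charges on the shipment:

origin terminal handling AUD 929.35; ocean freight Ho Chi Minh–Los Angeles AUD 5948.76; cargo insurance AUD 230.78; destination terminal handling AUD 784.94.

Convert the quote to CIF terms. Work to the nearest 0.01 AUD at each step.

CIF price: AUD 105780.06

Not relevant to the conversion: origin terminal — on the seller under both FOB and CIF; already in the FOB price and stays in the CIF price. destination terminal — on the buyer under both terms; not part of either seller's price.
From FOB to CIF, the seller additionally bears: freight, insurance.
CIF price = 99600.52 + 5948.76 + 230.78 = 105780.06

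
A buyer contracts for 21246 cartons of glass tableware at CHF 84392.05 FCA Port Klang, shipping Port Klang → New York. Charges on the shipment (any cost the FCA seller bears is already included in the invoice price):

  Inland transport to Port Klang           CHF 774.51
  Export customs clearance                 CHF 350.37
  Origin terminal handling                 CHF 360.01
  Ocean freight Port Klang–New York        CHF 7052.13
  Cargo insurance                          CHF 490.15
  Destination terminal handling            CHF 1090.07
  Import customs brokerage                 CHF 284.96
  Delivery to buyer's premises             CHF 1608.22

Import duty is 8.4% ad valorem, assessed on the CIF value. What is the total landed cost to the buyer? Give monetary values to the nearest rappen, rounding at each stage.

FCA: the seller delivers export-cleared goods to the carrier; the buyer bears costs from that point.
Already in the invoice (seller's account under FCA): inland to port, export clearance — exclude.
CIF value = FCA price + origin terminal + freight + insurance = 84392.05 + 360.01 + 7052.13 + 490.15 = 92294.34
Import duty = 92294.34 × 8.4% = 7752.72
Buyer bears: origin terminal 360.01 + freight 7052.13 + insurance 490.15 + destination terminal 1090.07 + brokerage 284.96 + delivery 1608.22 + duty 7752.72 = 18638.26
Landed cost = invoice 84392.05 + 18638.26 = 103030.31

Total landed cost: CHF 103030.31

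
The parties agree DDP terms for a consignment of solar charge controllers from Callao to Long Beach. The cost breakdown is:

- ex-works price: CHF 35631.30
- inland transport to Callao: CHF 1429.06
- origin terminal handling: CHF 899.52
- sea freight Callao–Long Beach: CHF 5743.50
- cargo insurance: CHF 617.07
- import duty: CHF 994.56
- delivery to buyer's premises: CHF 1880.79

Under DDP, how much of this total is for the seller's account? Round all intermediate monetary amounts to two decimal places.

Seller's account: CHF 47195.80

DDP: the seller bears all costs including import duty.
Seller's account: goods 35631.30 + inland to port 1429.06 + origin terminal 899.52 + freight 5743.50 + insurance 617.07 + duty 994.56 + delivery 1880.79 = 47195.80
Buyer's account: 0.00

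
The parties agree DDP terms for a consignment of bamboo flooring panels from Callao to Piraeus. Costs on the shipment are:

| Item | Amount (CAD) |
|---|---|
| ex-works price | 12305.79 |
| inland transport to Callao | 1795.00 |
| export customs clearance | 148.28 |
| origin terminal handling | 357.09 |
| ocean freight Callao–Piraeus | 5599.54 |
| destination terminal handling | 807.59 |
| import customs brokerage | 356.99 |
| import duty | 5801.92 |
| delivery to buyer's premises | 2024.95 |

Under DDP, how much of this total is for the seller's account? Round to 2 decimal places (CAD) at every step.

DDP: the seller bears all costs including import duty.
Seller's account: goods 12305.79 + inland to port 1795.00 + export clearance 148.28 + origin terminal 357.09 + freight 5599.54 + destination terminal 807.59 + brokerage 356.99 + duty 5801.92 + delivery 2024.95 = 29197.15
Buyer's account: 0.00

Seller's account: CAD 29197.15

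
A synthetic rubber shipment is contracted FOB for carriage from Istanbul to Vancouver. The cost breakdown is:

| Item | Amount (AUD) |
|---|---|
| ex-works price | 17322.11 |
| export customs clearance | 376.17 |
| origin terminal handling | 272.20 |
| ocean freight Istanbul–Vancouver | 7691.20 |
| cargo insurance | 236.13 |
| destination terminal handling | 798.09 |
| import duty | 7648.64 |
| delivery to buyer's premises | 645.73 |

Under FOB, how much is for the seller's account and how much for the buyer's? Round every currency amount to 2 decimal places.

FOB: the seller bears costs until goods are on board at the origin port; the buyer bears freight, insurance and all costs thereafter.
Seller's account: goods 17322.11 + export clearance 376.17 + origin terminal 272.20 = 17970.48
Buyer's account: freight 7691.20 + insurance 236.13 + destination terminal 798.09 + duty 7648.64 + delivery 645.73 = 17019.79

Seller: AUD 17970.48; buyer: AUD 17019.79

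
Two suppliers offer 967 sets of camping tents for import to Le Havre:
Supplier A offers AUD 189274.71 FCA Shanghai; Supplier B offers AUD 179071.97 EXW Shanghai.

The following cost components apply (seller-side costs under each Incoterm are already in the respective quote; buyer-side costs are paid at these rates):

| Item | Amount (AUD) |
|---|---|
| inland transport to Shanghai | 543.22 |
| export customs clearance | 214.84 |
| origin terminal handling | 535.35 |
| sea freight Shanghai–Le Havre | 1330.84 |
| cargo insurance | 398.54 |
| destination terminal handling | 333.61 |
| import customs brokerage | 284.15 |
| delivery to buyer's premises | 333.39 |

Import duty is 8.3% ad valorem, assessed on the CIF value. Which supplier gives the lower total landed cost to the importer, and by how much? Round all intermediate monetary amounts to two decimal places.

Supplier A (FCA):
CIF value = FCA price + origin terminal + freight + insurance = 189274.71 + 535.35 + 1330.84 + 398.54 = 191539.44
Import duty = 191539.44 × 8.3% = 15897.77
Buyer bears (A): 535.35 + 1330.84 + 398.54 + 333.61 + 284.15 + 333.39 = 3215.88
Landed cost (A) = invoice 189274.71 + 3215.88 + duty 15897.77 = 208388.36
Supplier B (EXW):
CIF value = EXW price + inland to port + export clearance + origin terminal + freight + insurance = 179071.97 + 543.22 + 214.84 + 535.35 + 1330.84 + 398.54 = 182094.76
Import duty = 182094.76 × 8.3% = 15113.87
Buyer bears (B): 543.22 + 214.84 + 535.35 + 1330.84 + 398.54 + 333.61 + 284.15 + 333.39 = 3973.94
Landed cost (B) = invoice 179071.97 + 3973.94 + duty 15113.87 = 198159.78
Difference = |208388.36 − 198159.78| = 10228.58

Supplier B is cheaper by AUD 10228.58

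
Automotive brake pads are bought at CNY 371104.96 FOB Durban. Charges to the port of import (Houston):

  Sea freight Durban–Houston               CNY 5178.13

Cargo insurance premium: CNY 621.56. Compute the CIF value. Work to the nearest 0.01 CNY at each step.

CIF = FOB price + freight + insurance
CIF = 371104.96 + 5178.13 + 621.56 = 376904.65

CIF value: CNY 376904.65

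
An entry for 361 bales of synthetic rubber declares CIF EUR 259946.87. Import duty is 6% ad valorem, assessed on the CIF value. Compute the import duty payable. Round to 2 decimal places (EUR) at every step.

Import duty: EUR 15596.81

Import duty = 259946.87 × 6% = 15596.81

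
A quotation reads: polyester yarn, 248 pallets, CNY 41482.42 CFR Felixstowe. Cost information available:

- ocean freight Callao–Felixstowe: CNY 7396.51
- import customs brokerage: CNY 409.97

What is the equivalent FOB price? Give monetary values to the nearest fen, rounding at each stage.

FOB price: CNY 34085.91

Not relevant to the conversion: brokerage — on the buyer under both terms; not part of either seller's price.
From CFR to FOB, the seller no longer bears: freight.
FOB price = 41482.42 − 7396.51 = 34085.91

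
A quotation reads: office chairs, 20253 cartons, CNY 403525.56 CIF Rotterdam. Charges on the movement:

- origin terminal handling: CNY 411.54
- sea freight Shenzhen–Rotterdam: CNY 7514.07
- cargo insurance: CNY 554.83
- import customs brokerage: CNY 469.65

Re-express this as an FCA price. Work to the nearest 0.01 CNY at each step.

Not relevant to the conversion: brokerage — on the buyer under both terms; not part of either seller's price.
From CIF to FCA, the seller no longer bears: origin terminal, freight, insurance.
FCA price = 403525.56 − 411.54 − 7514.07 − 554.83 = 395045.12

FCA price: CNY 395045.12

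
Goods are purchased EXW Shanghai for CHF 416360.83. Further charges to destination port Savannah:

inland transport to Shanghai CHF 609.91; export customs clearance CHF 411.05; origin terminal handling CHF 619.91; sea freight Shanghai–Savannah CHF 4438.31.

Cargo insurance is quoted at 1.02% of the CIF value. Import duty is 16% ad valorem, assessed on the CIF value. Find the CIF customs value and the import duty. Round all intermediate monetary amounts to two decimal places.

Let C be the CIF value. C = EXW price + pre-shipment costs + freight + 1.02% × C
C − 1.02% × C = 416360.83 + 609.91 + 411.05 + 619.91 + 4438.31
0.9898 × C = 422440.01
C = 422440.01 / 0.9898 = 426793.30
Insurance premium = 1.02% × 426793.30 = 4353.29
Import duty = 426793.30 × 16% = 68286.93

CIF value: CHF 426793.30; import duty: CHF 68286.93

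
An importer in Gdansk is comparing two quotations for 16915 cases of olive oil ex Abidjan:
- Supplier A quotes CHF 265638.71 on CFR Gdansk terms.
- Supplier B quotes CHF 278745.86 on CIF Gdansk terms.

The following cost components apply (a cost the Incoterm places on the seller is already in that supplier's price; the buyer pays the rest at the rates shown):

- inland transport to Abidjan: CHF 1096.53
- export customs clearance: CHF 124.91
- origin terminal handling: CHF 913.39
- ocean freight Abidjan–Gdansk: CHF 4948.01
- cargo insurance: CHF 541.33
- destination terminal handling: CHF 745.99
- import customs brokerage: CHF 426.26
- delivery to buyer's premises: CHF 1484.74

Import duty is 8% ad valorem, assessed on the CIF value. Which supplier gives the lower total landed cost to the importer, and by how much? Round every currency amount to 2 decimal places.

Supplier A (CFR):
CIF value = CFR price + insurance = 265638.71 + 541.33 = 266180.04
Import duty = 266180.04 × 8% = 21294.40
Buyer bears (A): 541.33 + 745.99 + 426.26 + 1484.74 = 3198.32
Landed cost (A) = invoice 265638.71 + 3198.32 + duty 21294.40 = 290131.43
Supplier B (CIF):
The CIF price already equals the CIF value: 278745.86
Import duty = 278745.86 × 8% = 22299.67
Buyer bears (B): 745.99 + 426.26 + 1484.74 = 2656.99
Landed cost (B) = invoice 278745.86 + 2656.99 + duty 22299.67 = 303702.52
Difference = |290131.43 − 303702.52| = 13571.09

Supplier A is cheaper by CHF 13571.09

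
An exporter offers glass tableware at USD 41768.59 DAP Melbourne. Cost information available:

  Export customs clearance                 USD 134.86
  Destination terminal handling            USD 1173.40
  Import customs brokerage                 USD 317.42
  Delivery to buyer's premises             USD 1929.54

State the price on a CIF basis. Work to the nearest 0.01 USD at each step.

Not relevant to the conversion: export clearance — on the seller under both DAP and CIF; already in the DAP price and stays in the CIF price. brokerage — on the buyer under both terms; not part of either seller's price.
From DAP to CIF, the seller no longer bears: destination terminal, delivery.
CIF price = 41768.59 − 1173.40 − 1929.54 = 38665.65

CIF price: USD 38665.65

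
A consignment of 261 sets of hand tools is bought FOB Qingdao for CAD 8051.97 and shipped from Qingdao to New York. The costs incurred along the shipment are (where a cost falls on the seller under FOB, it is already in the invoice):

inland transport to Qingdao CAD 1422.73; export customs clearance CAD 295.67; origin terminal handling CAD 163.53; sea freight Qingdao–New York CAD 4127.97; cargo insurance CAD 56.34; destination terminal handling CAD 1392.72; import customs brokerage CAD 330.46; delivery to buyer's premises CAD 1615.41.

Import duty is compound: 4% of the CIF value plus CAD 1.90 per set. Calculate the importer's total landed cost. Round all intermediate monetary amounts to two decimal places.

FOB: the seller bears costs until goods are on board at the origin port; the buyer bears freight, insurance and all costs thereafter.
Already in the invoice (seller's account under FOB): inland to port, export clearance, origin terminal — exclude.
CIF value = FOB price + freight + insurance = 8051.97 + 4127.97 + 56.34 = 12236.28
Ad valorem component: 12236.28 × 4% = 489.45
Specific component: 261 × 1.90 = 495.90
Import duty = 489.45 + 495.90 = 985.35
Buyer bears: freight 4127.97 + insurance 56.34 + destination terminal 1392.72 + brokerage 330.46 + delivery 1615.41 + duty 985.35 = 8508.25
Landed cost = invoice 8051.97 + 8508.25 = 16560.22

Total landed cost: CAD 16560.22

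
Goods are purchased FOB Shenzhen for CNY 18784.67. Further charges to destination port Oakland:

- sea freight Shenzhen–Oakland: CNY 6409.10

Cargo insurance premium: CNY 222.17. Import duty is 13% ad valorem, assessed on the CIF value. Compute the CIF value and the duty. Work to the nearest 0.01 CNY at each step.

CIF value: CNY 25415.94; import duty: CNY 3304.07

CIF = FOB price + freight + insurance
CIF = 18784.67 + 6409.10 + 222.17 = 25415.94
Import duty = 25415.94 × 13% = 3304.07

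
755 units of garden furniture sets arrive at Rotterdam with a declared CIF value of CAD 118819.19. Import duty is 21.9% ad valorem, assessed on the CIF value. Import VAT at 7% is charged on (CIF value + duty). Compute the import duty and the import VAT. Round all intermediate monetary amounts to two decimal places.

Import duty = 118819.19 × 21.9% = 26021.40
VAT base = CIF + duty = 118819.19 + 26021.40 = 144840.59
Import VAT = 144840.59 × 7% = 10138.84

Import duty: CAD 26021.40; import VAT: CAD 10138.84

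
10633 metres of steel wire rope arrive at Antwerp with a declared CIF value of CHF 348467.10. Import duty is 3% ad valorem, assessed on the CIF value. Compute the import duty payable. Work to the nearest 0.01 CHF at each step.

Import duty: CHF 10454.01

Import duty = 348467.10 × 3% = 10454.01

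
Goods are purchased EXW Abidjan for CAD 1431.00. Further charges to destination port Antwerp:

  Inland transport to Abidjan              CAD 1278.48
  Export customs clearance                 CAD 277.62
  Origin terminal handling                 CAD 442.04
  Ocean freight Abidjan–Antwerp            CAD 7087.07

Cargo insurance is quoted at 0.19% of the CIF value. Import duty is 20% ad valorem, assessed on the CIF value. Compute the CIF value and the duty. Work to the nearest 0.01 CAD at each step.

CIF value: CAD 10536.23; import duty: CAD 2107.25

Let C be the CIF value. C = EXW price + pre-shipment costs + freight + 0.19% × C
C − 0.19% × C = 1431.00 + 1278.48 + 277.62 + 442.04 + 7087.07
0.9981 × C = 10516.21
C = 10516.21 / 0.9981 = 10536.23
Insurance premium = 0.19% × 10536.23 = 20.02
Import duty = 10536.23 × 20% = 2107.25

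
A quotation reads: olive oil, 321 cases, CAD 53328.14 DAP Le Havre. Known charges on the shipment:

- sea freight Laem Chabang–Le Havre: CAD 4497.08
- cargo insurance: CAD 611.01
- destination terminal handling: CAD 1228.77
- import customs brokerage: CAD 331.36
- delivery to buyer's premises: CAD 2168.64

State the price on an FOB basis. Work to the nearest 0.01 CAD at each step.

Not relevant to the conversion: brokerage — on the buyer under both terms; not part of either seller's price.
From DAP to FOB, the seller no longer bears: freight, insurance, destination terminal, delivery.
FOB price = 53328.14 − 4497.08 − 611.01 − 1228.77 − 2168.64 = 44822.64

FOB price: CAD 44822.64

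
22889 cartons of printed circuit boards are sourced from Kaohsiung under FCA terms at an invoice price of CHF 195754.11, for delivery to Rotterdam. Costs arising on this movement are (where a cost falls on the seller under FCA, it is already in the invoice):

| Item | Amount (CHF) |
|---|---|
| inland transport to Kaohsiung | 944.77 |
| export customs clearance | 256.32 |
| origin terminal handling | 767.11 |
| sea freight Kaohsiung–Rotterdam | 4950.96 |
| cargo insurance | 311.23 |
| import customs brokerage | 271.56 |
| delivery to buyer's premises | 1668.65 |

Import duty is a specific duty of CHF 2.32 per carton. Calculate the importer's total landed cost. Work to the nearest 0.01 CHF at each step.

FCA: the seller delivers export-cleared goods to the carrier; the buyer bears costs from that point.
Already in the invoice (seller's account under FCA): inland to port, export clearance — exclude.
CIF value = FCA price + origin terminal + freight + insurance = 195754.11 + 767.11 + 4950.96 + 311.23 = 201783.41
Import duty = 22889 × 2.32 = 53102.48
Buyer bears: origin terminal 767.11 + freight 4950.96 + insurance 311.23 + brokerage 271.56 + delivery 1668.65 + duty 53102.48 = 61071.99
Landed cost = invoice 195754.11 + 61071.99 = 256826.10

Total landed cost: CHF 256826.10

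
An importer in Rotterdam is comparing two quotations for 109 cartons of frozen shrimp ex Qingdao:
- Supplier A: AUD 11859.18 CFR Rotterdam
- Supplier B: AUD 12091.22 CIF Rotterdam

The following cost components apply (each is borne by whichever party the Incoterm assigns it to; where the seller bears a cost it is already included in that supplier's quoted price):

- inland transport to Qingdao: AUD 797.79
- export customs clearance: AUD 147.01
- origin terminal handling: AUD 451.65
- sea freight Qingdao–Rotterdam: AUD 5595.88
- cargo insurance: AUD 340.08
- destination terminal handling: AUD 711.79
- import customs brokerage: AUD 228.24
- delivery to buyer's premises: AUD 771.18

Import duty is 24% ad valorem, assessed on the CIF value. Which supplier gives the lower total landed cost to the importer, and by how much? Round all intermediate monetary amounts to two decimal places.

Supplier B is cheaper by AUD 133.97

Supplier A (CFR):
CIF value = CFR price + insurance = 11859.18 + 340.08 = 12199.26
Import duty = 12199.26 × 24% = 2927.82
Buyer bears (A): 340.08 + 711.79 + 228.24 + 771.18 = 2051.29
Landed cost (A) = invoice 11859.18 + 2051.29 + duty 2927.82 = 16838.29
Supplier B (CIF):
The CIF price already equals the CIF value: 12091.22
Import duty = 12091.22 × 24% = 2901.89
Buyer bears (B): 711.79 + 228.24 + 771.18 = 1711.21
Landed cost (B) = invoice 12091.22 + 1711.21 + duty 2901.89 = 16704.32
Difference = |16838.29 − 16704.32| = 133.97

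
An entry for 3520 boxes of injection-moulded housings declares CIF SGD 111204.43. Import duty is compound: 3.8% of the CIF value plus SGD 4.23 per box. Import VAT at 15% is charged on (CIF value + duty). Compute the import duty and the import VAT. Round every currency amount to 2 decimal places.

Import duty: SGD 19115.37; import VAT: SGD 19547.97

Ad valorem component: 111204.43 × 3.8% = 4225.77
Specific component: 3520 × 4.23 = 14889.60
Import duty = 4225.77 + 14889.60 = 19115.37
VAT base = CIF + duty = 111204.43 + 19115.37 = 130319.80
Import VAT = 130319.80 × 15% = 19547.97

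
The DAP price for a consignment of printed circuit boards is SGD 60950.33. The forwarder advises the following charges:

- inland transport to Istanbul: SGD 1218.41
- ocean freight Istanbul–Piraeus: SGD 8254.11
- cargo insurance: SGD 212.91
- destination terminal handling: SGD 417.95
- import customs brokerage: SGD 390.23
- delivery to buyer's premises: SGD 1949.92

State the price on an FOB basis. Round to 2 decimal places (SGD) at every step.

Not relevant to the conversion: inland to port — on the seller under both DAP and FOB; already in the DAP price and stays in the FOB price. brokerage — on the buyer under both terms; not part of either seller's price.
From DAP to FOB, the seller no longer bears: freight, insurance, destination terminal, delivery.
FOB price = 60950.33 − 8254.11 − 212.91 − 417.95 − 1949.92 = 50115.44

FOB price: SGD 50115.44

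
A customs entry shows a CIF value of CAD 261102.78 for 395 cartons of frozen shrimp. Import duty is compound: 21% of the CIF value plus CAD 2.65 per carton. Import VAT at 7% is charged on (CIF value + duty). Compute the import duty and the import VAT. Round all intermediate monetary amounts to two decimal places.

Ad valorem component: 261102.78 × 21% = 54831.58
Specific component: 395 × 2.65 = 1046.75
Import duty = 54831.58 + 1046.75 = 55878.33
VAT base = CIF + duty = 261102.78 + 55878.33 = 316981.11
Import VAT = 316981.11 × 7% = 22188.68

Import duty: CAD 55878.33; import VAT: CAD 22188.68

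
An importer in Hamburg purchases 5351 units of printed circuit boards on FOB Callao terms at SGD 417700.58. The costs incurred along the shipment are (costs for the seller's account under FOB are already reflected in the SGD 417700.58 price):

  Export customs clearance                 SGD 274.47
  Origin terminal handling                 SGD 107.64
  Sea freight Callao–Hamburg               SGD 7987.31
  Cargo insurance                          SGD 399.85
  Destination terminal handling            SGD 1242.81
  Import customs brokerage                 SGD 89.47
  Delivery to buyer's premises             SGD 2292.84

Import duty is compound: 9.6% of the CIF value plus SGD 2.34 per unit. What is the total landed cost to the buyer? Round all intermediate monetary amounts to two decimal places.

Total landed cost: SGD 483138.62

FOB: the seller bears costs until goods are on board at the origin port; the buyer bears freight, insurance and all costs thereafter.
Already in the invoice (seller's account under FOB): export clearance, origin terminal — exclude.
CIF value = FOB price + freight + insurance = 417700.58 + 7987.31 + 399.85 = 426087.74
Ad valorem component: 426087.74 × 9.6% = 40904.42
Specific component: 5351 × 2.34 = 12521.34
Import duty = 40904.42 + 12521.34 = 53425.76
Buyer bears: freight 7987.31 + insurance 399.85 + destination terminal 1242.81 + brokerage 89.47 + delivery 2292.84 + duty 53425.76 = 65438.04
Landed cost = invoice 417700.58 + 65438.04 = 483138.62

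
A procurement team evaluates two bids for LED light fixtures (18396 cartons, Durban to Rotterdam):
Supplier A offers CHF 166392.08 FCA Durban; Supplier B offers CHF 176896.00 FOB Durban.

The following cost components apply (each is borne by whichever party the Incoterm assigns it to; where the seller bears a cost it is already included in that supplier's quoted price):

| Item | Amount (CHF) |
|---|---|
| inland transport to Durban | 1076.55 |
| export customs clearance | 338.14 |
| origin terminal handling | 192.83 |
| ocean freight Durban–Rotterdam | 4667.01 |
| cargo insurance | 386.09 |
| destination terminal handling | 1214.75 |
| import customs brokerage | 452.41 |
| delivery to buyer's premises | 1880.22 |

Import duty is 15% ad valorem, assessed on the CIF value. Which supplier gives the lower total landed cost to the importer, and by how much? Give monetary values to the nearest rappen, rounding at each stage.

Supplier A is cheaper by CHF 11857.76

Supplier A (FCA):
CIF value = FCA price + origin terminal + freight + insurance = 166392.08 + 192.83 + 4667.01 + 386.09 = 171638.01
Import duty = 171638.01 × 15% = 25745.70
Buyer bears (A): 192.83 + 4667.01 + 386.09 + 1214.75 + 452.41 + 1880.22 = 8793.31
Landed cost (A) = invoice 166392.08 + 8793.31 + duty 25745.70 = 200931.09
Supplier B (FOB):
CIF value = FOB price + freight + insurance = 176896.00 + 4667.01 + 386.09 = 181949.10
Import duty = 181949.10 × 15% = 27292.37
Buyer bears (B): 4667.01 + 386.09 + 1214.75 + 452.41 + 1880.22 = 8600.48
Landed cost (B) = invoice 176896.00 + 8600.48 + duty 27292.37 = 212788.85
Difference = |200931.09 − 212788.85| = 11857.76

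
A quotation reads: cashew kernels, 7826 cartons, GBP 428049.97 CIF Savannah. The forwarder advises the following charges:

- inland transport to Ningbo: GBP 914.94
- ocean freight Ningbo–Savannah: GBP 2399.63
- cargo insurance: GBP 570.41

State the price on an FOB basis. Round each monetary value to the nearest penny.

Not relevant to the conversion: inland to port — on the seller under both CIF and FOB; already in the CIF price and stays in the FOB price.
From CIF to FOB, the seller no longer bears: freight, insurance.
FOB price = 428049.97 − 2399.63 − 570.41 = 425079.93

FOB price: GBP 425079.93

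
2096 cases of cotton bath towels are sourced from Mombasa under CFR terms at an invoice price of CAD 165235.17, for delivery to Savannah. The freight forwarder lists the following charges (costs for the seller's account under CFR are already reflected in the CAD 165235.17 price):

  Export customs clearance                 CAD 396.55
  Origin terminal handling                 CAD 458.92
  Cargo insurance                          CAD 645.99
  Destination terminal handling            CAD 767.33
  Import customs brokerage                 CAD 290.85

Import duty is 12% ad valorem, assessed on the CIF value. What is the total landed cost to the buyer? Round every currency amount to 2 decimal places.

Total landed cost: CAD 186845.08

CFR: the seller pays costs through ocean freight to the destination port, but not insurance.
Already in the invoice (seller's account under CFR): export clearance, origin terminal — exclude.
CIF value = CFR price + insurance = 165235.17 + 645.99 = 165881.16
Import duty = 165881.16 × 12% = 19905.74
Buyer bears: insurance 645.99 + destination terminal 767.33 + brokerage 290.85 + duty 19905.74 = 21609.91
Landed cost = invoice 165235.17 + 21609.91 = 186845.08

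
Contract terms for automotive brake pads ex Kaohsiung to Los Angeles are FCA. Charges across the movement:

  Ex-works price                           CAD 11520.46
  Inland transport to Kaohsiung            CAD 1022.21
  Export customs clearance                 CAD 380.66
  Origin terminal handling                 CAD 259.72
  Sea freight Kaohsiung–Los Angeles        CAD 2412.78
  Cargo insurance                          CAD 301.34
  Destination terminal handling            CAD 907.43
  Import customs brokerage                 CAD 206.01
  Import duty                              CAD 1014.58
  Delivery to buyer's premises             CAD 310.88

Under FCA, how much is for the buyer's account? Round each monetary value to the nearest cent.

FCA: the seller delivers export-cleared goods to the carrier; the buyer bears costs from that point.
Seller's account: goods 11520.46 + inland to port 1022.21 + export clearance 380.66 = 12923.33
Buyer's account: origin terminal 259.72 + freight 2412.78 + insurance 301.34 + destination terminal 907.43 + brokerage 206.01 + duty 1014.58 + delivery 310.88 = 5412.74

Buyer's account: CAD 5412.74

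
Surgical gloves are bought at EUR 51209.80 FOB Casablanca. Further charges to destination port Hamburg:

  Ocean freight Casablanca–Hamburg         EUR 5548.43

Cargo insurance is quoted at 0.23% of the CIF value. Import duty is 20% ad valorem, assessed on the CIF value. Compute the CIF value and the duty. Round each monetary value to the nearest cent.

Let C be the CIF value. C = FOB price + freight + 0.23% × C
C − 0.23% × C = 51209.80 + 5548.43
0.9977 × C = 56758.23
C = 56758.23 / 0.9977 = 56889.07
Insurance premium = 0.23% × 56889.07 = 130.84
Import duty = 56889.07 × 20% = 11377.81

CIF value: EUR 56889.07; import duty: EUR 11377.81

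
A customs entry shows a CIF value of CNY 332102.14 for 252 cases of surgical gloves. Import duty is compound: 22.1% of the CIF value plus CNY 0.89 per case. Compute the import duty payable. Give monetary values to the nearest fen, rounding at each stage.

Import duty: CNY 73618.85

Ad valorem component: 332102.14 × 22.1% = 73394.57
Specific component: 252 × 0.89 = 224.28
Import duty = 73394.57 + 224.28 = 73618.85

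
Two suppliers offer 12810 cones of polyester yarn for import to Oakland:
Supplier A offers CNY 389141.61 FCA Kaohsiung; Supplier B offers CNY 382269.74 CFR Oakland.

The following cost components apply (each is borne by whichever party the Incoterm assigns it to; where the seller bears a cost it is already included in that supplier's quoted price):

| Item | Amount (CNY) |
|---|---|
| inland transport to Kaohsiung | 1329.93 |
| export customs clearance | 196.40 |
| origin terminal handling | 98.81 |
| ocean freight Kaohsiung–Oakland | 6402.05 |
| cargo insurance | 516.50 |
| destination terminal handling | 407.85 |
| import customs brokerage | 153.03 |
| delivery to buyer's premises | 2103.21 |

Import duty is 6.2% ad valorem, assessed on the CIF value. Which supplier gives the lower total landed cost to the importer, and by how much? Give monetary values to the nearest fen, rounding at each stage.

Supplier A (FCA):
CIF value = FCA price + origin terminal + freight + insurance = 389141.61 + 98.81 + 6402.05 + 516.50 = 396158.97
Import duty = 396158.97 × 6.2% = 24561.86
Buyer bears (A): 98.81 + 6402.05 + 516.50 + 407.85 + 153.03 + 2103.21 = 9681.45
Landed cost (A) = invoice 389141.61 + 9681.45 + duty 24561.86 = 423384.92
Supplier B (CFR):
CIF value = CFR price + insurance = 382269.74 + 516.50 = 382786.24
Import duty = 382786.24 × 6.2% = 23732.75
Buyer bears (B): 516.50 + 407.85 + 153.03 + 2103.21 = 3180.59
Landed cost (B) = invoice 382269.74 + 3180.59 + duty 23732.75 = 409183.08
Difference = |423384.92 − 409183.08| = 14201.84

Supplier B is cheaper by CNY 14201.84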